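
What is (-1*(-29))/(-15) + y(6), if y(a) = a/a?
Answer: -14/15 ≈ -0.93333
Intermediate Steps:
y(a) = 1
(-1*(-29))/(-15) + y(6) = (-1*(-29))/(-15) + 1 = -1/15*29 + 1 = -29/15 + 1 = -14/15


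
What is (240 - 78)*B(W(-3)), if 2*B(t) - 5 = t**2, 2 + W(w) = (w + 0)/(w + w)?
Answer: 2349/4 ≈ 587.25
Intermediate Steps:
W(w) = -3/2 (W(w) = -2 + (w + 0)/(w + w) = -2 + w/((2*w)) = -2 + w*(1/(2*w)) = -2 + 1/2 = -3/2)
B(t) = 5/2 + t**2/2
(240 - 78)*B(W(-3)) = (240 - 78)*(5/2 + (-3/2)**2/2) = 162*(5/2 + (1/2)*(9/4)) = 162*(5/2 + 9/8) = 162*(29/8) = 2349/4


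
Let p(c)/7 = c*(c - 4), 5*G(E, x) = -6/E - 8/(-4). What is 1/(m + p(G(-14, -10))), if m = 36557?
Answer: 175/6395384 ≈ 2.7363e-5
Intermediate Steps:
G(E, x) = ⅖ - 6/(5*E) (G(E, x) = (-6/E - 8/(-4))/5 = (-6/E - 8*(-¼))/5 = (-6/E + 2)/5 = (2 - 6/E)/5 = ⅖ - 6/(5*E))
p(c) = 7*c*(-4 + c) (p(c) = 7*(c*(c - 4)) = 7*(c*(-4 + c)) = 7*c*(-4 + c))
1/(m + p(G(-14, -10))) = 1/(36557 + 7*((⅖)*(-3 - 14)/(-14))*(-4 + (⅖)*(-3 - 14)/(-14))) = 1/(36557 + 7*((⅖)*(-1/14)*(-17))*(-4 + (⅖)*(-1/14)*(-17))) = 1/(36557 + 7*(17/35)*(-4 + 17/35)) = 1/(36557 + 7*(17/35)*(-123/35)) = 1/(36557 - 2091/175) = 1/(6395384/175) = 175/6395384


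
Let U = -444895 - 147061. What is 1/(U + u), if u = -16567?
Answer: -1/608523 ≈ -1.6433e-6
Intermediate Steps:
U = -591956
1/(U + u) = 1/(-591956 - 16567) = 1/(-608523) = -1/608523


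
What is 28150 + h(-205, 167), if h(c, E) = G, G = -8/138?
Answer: 1942346/69 ≈ 28150.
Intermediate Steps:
G = -4/69 (G = -8*1/138 = -4/69 ≈ -0.057971)
h(c, E) = -4/69
28150 + h(-205, 167) = 28150 - 4/69 = 1942346/69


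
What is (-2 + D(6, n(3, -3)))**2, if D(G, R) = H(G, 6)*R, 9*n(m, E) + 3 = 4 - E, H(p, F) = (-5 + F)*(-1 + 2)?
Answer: 196/81 ≈ 2.4198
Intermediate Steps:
H(p, F) = -5 + F (H(p, F) = (-5 + F)*1 = -5 + F)
n(m, E) = 1/9 - E/9 (n(m, E) = -1/3 + (4 - E)/9 = -1/3 + (4/9 - E/9) = 1/9 - E/9)
D(G, R) = R (D(G, R) = (-5 + 6)*R = 1*R = R)
(-2 + D(6, n(3, -3)))**2 = (-2 + (1/9 - 1/9*(-3)))**2 = (-2 + (1/9 + 1/3))**2 = (-2 + 4/9)**2 = (-14/9)**2 = 196/81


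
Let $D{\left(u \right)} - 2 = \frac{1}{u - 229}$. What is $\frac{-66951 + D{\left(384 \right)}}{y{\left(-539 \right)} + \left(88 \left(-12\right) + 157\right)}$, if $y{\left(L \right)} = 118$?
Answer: $\frac{10377094}{121055} \approx 85.722$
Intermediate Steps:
$D{\left(u \right)} = 2 + \frac{1}{-229 + u}$ ($D{\left(u \right)} = 2 + \frac{1}{u - 229} = 2 + \frac{1}{-229 + u}$)
$\frac{-66951 + D{\left(384 \right)}}{y{\left(-539 \right)} + \left(88 \left(-12\right) + 157\right)} = \frac{-66951 + \frac{-457 + 2 \cdot 384}{-229 + 384}}{118 + \left(88 \left(-12\right) + 157\right)} = \frac{-66951 + \frac{-457 + 768}{155}}{118 + \left(-1056 + 157\right)} = \frac{-66951 + \frac{1}{155} \cdot 311}{118 - 899} = \frac{-66951 + \frac{311}{155}}{-781} = \left(- \frac{10377094}{155}\right) \left(- \frac{1}{781}\right) = \frac{10377094}{121055}$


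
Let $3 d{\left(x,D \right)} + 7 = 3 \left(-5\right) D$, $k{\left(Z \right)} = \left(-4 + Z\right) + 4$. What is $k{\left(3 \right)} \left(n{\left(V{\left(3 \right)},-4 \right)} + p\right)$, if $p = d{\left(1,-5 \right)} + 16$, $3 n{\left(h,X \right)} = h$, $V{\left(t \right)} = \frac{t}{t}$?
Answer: $117$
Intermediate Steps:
$V{\left(t \right)} = 1$
$n{\left(h,X \right)} = \frac{h}{3}$
$k{\left(Z \right)} = Z$
$d{\left(x,D \right)} = - \frac{7}{3} - 5 D$ ($d{\left(x,D \right)} = - \frac{7}{3} + \frac{3 \left(-5\right) D}{3} = - \frac{7}{3} + \frac{\left(-15\right) D}{3} = - \frac{7}{3} - 5 D$)
$p = \frac{116}{3}$ ($p = \left(- \frac{7}{3} - -25\right) + 16 = \left(- \frac{7}{3} + 25\right) + 16 = \frac{68}{3} + 16 = \frac{116}{3} \approx 38.667$)
$k{\left(3 \right)} \left(n{\left(V{\left(3 \right)},-4 \right)} + p\right) = 3 \left(\frac{1}{3} \cdot 1 + \frac{116}{3}\right) = 3 \left(\frac{1}{3} + \frac{116}{3}\right) = 3 \cdot 39 = 117$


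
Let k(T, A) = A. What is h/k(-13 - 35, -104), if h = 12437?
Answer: -12437/104 ≈ -119.59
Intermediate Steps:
h/k(-13 - 35, -104) = 12437/(-104) = 12437*(-1/104) = -12437/104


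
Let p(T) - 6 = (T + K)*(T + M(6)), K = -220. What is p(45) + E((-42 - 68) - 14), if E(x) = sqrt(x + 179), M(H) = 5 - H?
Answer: -7694 + sqrt(55) ≈ -7686.6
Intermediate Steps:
E(x) = sqrt(179 + x)
p(T) = 6 + (-1 + T)*(-220 + T) (p(T) = 6 + (T - 220)*(T + (5 - 1*6)) = 6 + (-220 + T)*(T + (5 - 6)) = 6 + (-220 + T)*(T - 1) = 6 + (-220 + T)*(-1 + T) = 6 + (-1 + T)*(-220 + T))
p(45) + E((-42 - 68) - 14) = (226 + 45**2 - 221*45) + sqrt(179 + ((-42 - 68) - 14)) = (226 + 2025 - 9945) + sqrt(179 + (-110 - 14)) = -7694 + sqrt(179 - 124) = -7694 + sqrt(55)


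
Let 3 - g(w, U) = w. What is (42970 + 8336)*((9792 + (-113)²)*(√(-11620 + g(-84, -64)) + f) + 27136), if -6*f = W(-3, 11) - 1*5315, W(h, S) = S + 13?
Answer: 1022127255917 + 1157514666*I*√11533 ≈ 1.0221e+12 + 1.2431e+11*I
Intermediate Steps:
W(h, S) = 13 + S
g(w, U) = 3 - w
f = 5291/6 (f = -((13 + 11) - 1*5315)/6 = -(24 - 5315)/6 = -⅙*(-5291) = 5291/6 ≈ 881.83)
(42970 + 8336)*((9792 + (-113)²)*(√(-11620 + g(-84, -64)) + f) + 27136) = (42970 + 8336)*((9792 + (-113)²)*(√(-11620 + (3 - 1*(-84))) + 5291/6) + 27136) = 51306*((9792 + 12769)*(√(-11620 + (3 + 84)) + 5291/6) + 27136) = 51306*(22561*(√(-11620 + 87) + 5291/6) + 27136) = 51306*(22561*(√(-11533) + 5291/6) + 27136) = 51306*(22561*(I*√11533 + 5291/6) + 27136) = 51306*(22561*(5291/6 + I*√11533) + 27136) = 51306*((119370251/6 + 22561*I*√11533) + 27136) = 51306*(119533067/6 + 22561*I*√11533) = 1022127255917 + 1157514666*I*√11533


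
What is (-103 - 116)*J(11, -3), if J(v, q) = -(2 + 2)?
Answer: 876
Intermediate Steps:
J(v, q) = -4 (J(v, q) = -1*4 = -4)
(-103 - 116)*J(11, -3) = (-103 - 116)*(-4) = -219*(-4) = 876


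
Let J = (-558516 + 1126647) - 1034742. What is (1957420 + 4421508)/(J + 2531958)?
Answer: 6378928/2065347 ≈ 3.0886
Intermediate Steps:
J = -466611 (J = 568131 - 1034742 = -466611)
(1957420 + 4421508)/(J + 2531958) = (1957420 + 4421508)/(-466611 + 2531958) = 6378928/2065347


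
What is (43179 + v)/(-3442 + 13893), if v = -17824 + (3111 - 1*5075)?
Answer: 23391/10451 ≈ 2.2382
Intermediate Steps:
v = -19788 (v = -17824 + (3111 - 5075) = -17824 - 1964 = -19788)
(43179 + v)/(-3442 + 13893) = (43179 - 19788)/(-3442 + 13893) = 23391/10451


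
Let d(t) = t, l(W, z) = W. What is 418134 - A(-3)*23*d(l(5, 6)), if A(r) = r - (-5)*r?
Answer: 420204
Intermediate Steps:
A(r) = 6*r (A(r) = r + 5*r = 6*r)
418134 - A(-3)*23*d(l(5, 6)) = 418134 - (6*(-3))*23*5 = 418134 - (-18*23)*5 = 418134 - (-414)*5 = 418134 - 1*(-2070) = 418134 + 2070 = 420204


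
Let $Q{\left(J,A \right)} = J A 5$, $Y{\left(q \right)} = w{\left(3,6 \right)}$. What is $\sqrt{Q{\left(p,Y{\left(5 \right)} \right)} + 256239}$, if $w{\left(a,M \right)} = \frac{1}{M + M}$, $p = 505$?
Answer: $\frac{11 \sqrt{76299}}{6} \approx 506.41$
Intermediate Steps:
$w{\left(a,M \right)} = \frac{1}{2 M}$
$Y{\left(q \right)} = \frac{1}{12}$ ($Y{\left(q \right)} = \frac{1}{2 \cdot 6} = \frac{1}{2} \cdot \frac{1}{6} = \frac{1}{12}$)
$Q{\left(J,A \right)} = 5 A J$ ($Q{\left(J,A \right)} = A J 5 = 5 A J$)
$\sqrt{Q{\left(p,Y{\left(5 \right)} \right)} + 256239} = \sqrt{5 \cdot \frac{1}{12} \cdot 505 + 256239} = \sqrt{\frac{2525}{12} + 256239} = \sqrt{\frac{3077393}{12}} = \frac{11 \sqrt{76299}}{6}$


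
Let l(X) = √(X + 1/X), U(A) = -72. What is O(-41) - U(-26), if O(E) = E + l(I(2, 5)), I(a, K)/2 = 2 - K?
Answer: 31 + I*√222/6 ≈ 31.0 + 2.4833*I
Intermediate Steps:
I(a, K) = 4 - 2*K (I(a, K) = 2*(2 - K) = 4 - 2*K)
O(E) = E + I*√222/6 (O(E) = E + √((4 - 2*5) + 1/(4 - 2*5)) = E + √((4 - 10) + 1/(4 - 10)) = E + √(-6 + 1/(-6)) = E + √(-6 - ⅙) = E + √(-37/6) = E + I*√222/6)
O(-41) - U(-26) = (-41 + I*√222/6) - 1*(-72) = (-41 + I*√222/6) + 72 = 31 + I*√222/6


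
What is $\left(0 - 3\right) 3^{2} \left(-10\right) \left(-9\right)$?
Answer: $-2430$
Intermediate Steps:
$\left(0 - 3\right) 3^{2} \left(-10\right) \left(-9\right) = \left(-3\right) 9 \left(-10\right) \left(-9\right) = \left(-27\right) \left(-10\right) \left(-9\right) = 270 \left(-9\right) = -2430$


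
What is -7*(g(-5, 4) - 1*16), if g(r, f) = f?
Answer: 84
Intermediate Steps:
-7*(g(-5, 4) - 1*16) = -7*(4 - 1*16) = -7*(4 - 16) = -7*(-12) = 84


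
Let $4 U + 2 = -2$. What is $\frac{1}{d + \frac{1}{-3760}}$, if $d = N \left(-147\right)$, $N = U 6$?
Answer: $\frac{3760}{3316319} \approx 0.0011338$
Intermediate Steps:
$U = -1$ ($U = - \frac{1}{2} + \frac{1}{4} \left(-2\right) = - \frac{1}{2} - \frac{1}{2} = -1$)
$N = -6$ ($N = \left(-1\right) 6 = -6$)
$d = 882$ ($d = \left(-6\right) \left(-147\right) = 882$)
$\frac{1}{d + \frac{1}{-3760}} = \frac{1}{882 + \frac{1}{-3760}} = \frac{1}{882 - \frac{1}{3760}} = \frac{1}{\frac{3316319}{3760}} = \frac{3760}{3316319}$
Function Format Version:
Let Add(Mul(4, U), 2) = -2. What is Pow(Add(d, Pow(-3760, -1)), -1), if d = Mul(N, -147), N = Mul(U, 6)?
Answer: Rational(3760, 3316319) ≈ 0.0011338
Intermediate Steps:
U = -1 (U = Add(Rational(-1, 2), Mul(Rational(1, 4), -2)) = Add(Rational(-1, 2), Rational(-1, 2)) = -1)
N = -6 (N = Mul(-1, 6) = -6)
d = 882 (d = Mul(-6, -147) = 882)
Pow(Add(d, Pow(-3760, -1)), -1) = Pow(Add(882, Pow(-3760, -1)), -1) = Pow(Add(882, Rational(-1, 3760)), -1) = Pow(Rational(3316319, 3760), -1) = Rational(3760, 3316319)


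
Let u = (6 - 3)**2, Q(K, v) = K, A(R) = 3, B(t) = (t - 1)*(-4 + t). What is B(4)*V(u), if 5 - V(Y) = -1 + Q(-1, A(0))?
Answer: 0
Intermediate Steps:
B(t) = (-1 + t)*(-4 + t)
u = 9 (u = 3**2 = 9)
V(Y) = 7 (V(Y) = 5 - (-1 - 1) = 5 - 1*(-2) = 5 + 2 = 7)
B(4)*V(u) = (4 + 4**2 - 5*4)*7 = (4 + 16 - 20)*7 = 0*7 = 0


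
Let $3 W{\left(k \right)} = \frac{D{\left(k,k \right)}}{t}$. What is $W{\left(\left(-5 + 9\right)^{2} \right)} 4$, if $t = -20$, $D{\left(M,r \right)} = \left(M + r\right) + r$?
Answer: $- \frac{16}{5} \approx -3.2$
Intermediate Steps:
$D{\left(M,r \right)} = M + 2 r$
$W{\left(k \right)} = - \frac{k}{20}$ ($W{\left(k \right)} = \frac{\left(k + 2 k\right) \frac{1}{-20}}{3} = \frac{3 k \left(- \frac{1}{20}\right)}{3} = \frac{\left(- \frac{3}{20}\right) k}{3} = - \frac{k}{20}$)
$W{\left(\left(-5 + 9\right)^{2} \right)} 4 = - \frac{\left(-5 + 9\right)^{2}}{20} \cdot 4 = - \frac{4^{2}}{20} \cdot 4 = \left(- \frac{1}{20}\right) 16 \cdot 4 = \left(- \frac{4}{5}\right) 4 = - \frac{16}{5}$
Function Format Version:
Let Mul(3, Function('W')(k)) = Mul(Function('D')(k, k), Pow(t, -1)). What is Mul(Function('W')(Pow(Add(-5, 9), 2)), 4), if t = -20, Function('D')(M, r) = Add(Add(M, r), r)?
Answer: Rational(-16, 5) ≈ -3.2000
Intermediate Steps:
Function('D')(M, r) = Add(M, Mul(2, r))
Function('W')(k) = Mul(Rational(-1, 20), k) (Function('W')(k) = Mul(Rational(1, 3), Mul(Add(k, Mul(2, k)), Pow(-20, -1))) = Mul(Rational(1, 3), Mul(Mul(3, k), Rational(-1, 20))) = Mul(Rational(1, 3), Mul(Rational(-3, 20), k)) = Mul(Rational(-1, 20), k))
Mul(Function('W')(Pow(Add(-5, 9), 2)), 4) = Mul(Mul(Rational(-1, 20), Pow(Add(-5, 9), 2)), 4) = Mul(Mul(Rational(-1, 20), Pow(4, 2)), 4) = Mul(Mul(Rational(-1, 20), 16), 4) = Mul(Rational(-4, 5), 4) = Rational(-16, 5)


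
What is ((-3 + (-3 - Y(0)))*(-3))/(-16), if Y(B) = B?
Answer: -9/8 ≈ -1.1250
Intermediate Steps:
((-3 + (-3 - Y(0)))*(-3))/(-16) = ((-3 + (-3 - 1*0))*(-3))/(-16) = ((-3 + (-3 + 0))*(-3))*(-1/16) = ((-3 - 3)*(-3))*(-1/16) = -6*(-3)*(-1/16) = 18*(-1/16) = -9/8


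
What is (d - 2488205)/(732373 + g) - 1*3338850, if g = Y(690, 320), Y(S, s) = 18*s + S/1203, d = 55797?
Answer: -988272405518158/295991563 ≈ -3.3389e+6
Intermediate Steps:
Y(S, s) = 18*s + S/1203 (Y(S, s) = 18*s + S*(1/1203) = 18*s + S/1203)
g = 2309990/401 (g = 18*320 + (1/1203)*690 = 5760 + 230/401 = 2309990/401 ≈ 5760.6)
(d - 2488205)/(732373 + g) - 1*3338850 = (55797 - 2488205)/(732373 + 2309990/401) - 1*3338850 = -2432408/295991563/401 - 3338850 = -2432408*401/295991563 - 3338850 = -975395608/295991563 - 3338850 = -988272405518158/295991563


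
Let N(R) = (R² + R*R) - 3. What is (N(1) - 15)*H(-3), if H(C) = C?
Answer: 48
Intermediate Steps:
N(R) = -3 + 2*R² (N(R) = (R² + R²) - 3 = 2*R² - 3 = -3 + 2*R²)
(N(1) - 15)*H(-3) = ((-3 + 2*1²) - 15)*(-3) = ((-3 + 2*1) - 15)*(-3) = ((-3 + 2) - 15)*(-3) = (-1 - 15)*(-3) = -16*(-3) = 48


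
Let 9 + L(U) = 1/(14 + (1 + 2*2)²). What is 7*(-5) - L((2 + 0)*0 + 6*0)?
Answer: -1015/39 ≈ -26.026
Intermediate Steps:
L(U) = -350/39 (L(U) = -9 + 1/(14 + (1 + 2*2)²) = -9 + 1/(14 + (1 + 4)²) = -9 + 1/(14 + 5²) = -9 + 1/(14 + 25) = -9 + 1/39 = -350/39)
7*(-5) - L((2 + 0)*0 + 6*0) = 7*(-5) - 1*(-350/39) = -35 + 350/39 = -1015/39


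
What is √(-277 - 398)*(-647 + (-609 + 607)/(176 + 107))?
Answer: -2746545*I*√3/283 ≈ -16810.0*I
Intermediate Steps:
√(-277 - 398)*(-647 + (-609 + 607)/(176 + 107)) = √(-675)*(-647 - 2/283) = (15*I*√3)*(-647 - 2*1/283) = (15*I*√3)*(-647 - 2/283) = (15*I*√3)*(-183103/283) = -2746545*I*√3/283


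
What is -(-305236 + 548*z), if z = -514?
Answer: 586908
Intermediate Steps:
-(-305236 + 548*z) = -548/(1/(-557 - 514)) = -548/(1/(-1071)) = -548/(-1/1071) = -548*(-1071) = 586908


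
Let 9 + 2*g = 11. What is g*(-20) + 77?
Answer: 57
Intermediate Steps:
g = 1 (g = -9/2 + (½)*11 = -9/2 + 11/2 = 1)
g*(-20) + 77 = 1*(-20) + 77 = -20 + 77 = 57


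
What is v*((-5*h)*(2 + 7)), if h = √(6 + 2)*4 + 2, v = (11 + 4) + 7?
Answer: -1980 - 7920*√2 ≈ -13181.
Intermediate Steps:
v = 22 (v = 15 + 7 = 22)
h = 2 + 8*√2 (h = √8*4 + 2 = (2*√2)*4 + 2 = 8*√2 + 2 = 2 + 8*√2 ≈ 13.314)
v*((-5*h)*(2 + 7)) = 22*((-5*(2 + 8*√2))*(2 + 7)) = 22*((-10 - 40*√2)*9) = 22*(-90 - 360*√2) = -1980 - 7920*√2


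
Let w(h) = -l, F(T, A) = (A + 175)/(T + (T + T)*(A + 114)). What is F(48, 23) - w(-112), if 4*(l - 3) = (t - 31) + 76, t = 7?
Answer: 3203/200 ≈ 16.015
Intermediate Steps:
F(T, A) = (175 + A)/(T + 2*T*(114 + A)) (F(T, A) = (175 + A)/(T + (2*T)*(114 + A)) = (175 + A)/(T + 2*T*(114 + A)))
l = 16 (l = 3 + ((7 - 31) + 76)/4 = 3 + (-24 + 76)/4 = 3 + (¼)*52 = 3 + 13 = 16)
w(h) = -16 (w(h) = -1*16 = -16)
F(48, 23) - w(-112) = (175 + 23)/(48*(229 + 2*23)) - 1*(-16) = (1/48)*198/(229 + 46) + 16 = (1/48)*198/275 + 16 = (1/48)*(1/275)*198 + 16 = 3/200 + 16 = 3203/200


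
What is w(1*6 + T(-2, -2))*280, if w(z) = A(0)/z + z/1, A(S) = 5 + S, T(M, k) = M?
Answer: 1470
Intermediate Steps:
w(z) = z + 5/z (w(z) = (5 + 0)/z + z/1 = 5/z + z*1 = 5/z + z = z + 5/z)
w(1*6 + T(-2, -2))*280 = ((1*6 - 2) + 5/(1*6 - 2))*280 = ((6 - 2) + 5/(6 - 2))*280 = (4 + 5/4)*280 = (21/4)*280 = 1470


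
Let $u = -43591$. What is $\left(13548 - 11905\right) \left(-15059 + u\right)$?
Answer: $-96361950$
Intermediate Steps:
$\left(13548 - 11905\right) \left(-15059 + u\right) = \left(13548 - 11905\right) \left(-15059 - 43591\right) = 1643 \left(-58650\right) = -96361950$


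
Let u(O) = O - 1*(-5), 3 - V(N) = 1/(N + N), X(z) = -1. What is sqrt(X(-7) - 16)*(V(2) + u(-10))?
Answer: -9*I*sqrt(17)/4 ≈ -9.277*I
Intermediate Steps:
V(N) = 3 - 1/(2*N) (V(N) = 3 - 1/(N + N) = 3 - 1/(2*N))
u(O) = 5 + O (u(O) = O + 5 = 5 + O)
sqrt(X(-7) - 16)*(V(2) + u(-10)) = sqrt(-1 - 16)*((3 - 1/2/2) + (5 - 10)) = sqrt(-17)*((3 - 1/2*1/2) - 5) = (I*sqrt(17))*((3 - 1/4) - 5) = (I*sqrt(17))*(11/4 - 5) = (I*sqrt(17))*(-9/4) = -9*I*sqrt(17)/4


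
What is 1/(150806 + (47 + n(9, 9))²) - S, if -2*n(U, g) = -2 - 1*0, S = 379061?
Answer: -58038029709/153110 ≈ -3.7906e+5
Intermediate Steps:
n(U, g) = 1 (n(U, g) = -(-2 - 1*0)/2 = -(-2 + 0)/2 = -½*(-2) = 1)
1/(150806 + (47 + n(9, 9))²) - S = 1/(150806 + (47 + 1)²) - 1*379061 = 1/(150806 + 48²) - 379061 = 1/(150806 + 2304) - 379061 = 1/153110 - 379061 = -58038029709/153110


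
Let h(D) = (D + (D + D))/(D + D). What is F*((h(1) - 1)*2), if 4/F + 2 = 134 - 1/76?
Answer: 304/10031 ≈ 0.030306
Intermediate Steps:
h(D) = 3/2 (h(D) = (D + 2*D)/((2*D)) = (3*D)*(1/(2*D)) = 3/2)
F = 304/10031 (F = 4/(-2 + (134 - 1/76)) = 4/(-2 + 10183/76) = 4/(10031/76) = 4*(76/10031) = 304/10031 ≈ 0.030306)
F*((h(1) - 1)*2) = 304*((3/2 - 1)*2)/10031 = 304*((½)*2)/10031 = (304/10031)*1 = 304/10031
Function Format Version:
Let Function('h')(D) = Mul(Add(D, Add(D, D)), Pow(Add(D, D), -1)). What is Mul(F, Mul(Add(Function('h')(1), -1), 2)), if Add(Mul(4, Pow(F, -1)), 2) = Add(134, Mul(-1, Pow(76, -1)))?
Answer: Rational(304, 10031) ≈ 0.030306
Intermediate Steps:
Function('h')(D) = Rational(3, 2) (Function('h')(D) = Mul(Add(D, Mul(2, D)), Pow(Mul(2, D), -1)) = Mul(Mul(3, D), Mul(Rational(1, 2), Pow(D, -1))) = Rational(3, 2))
F = Rational(304, 10031) (F = Mul(4, Pow(Add(-2, Add(134, Mul(-1, Pow(76, -1)))), -1)) = Mul(4, Pow(Add(-2, Add(134, Mul(-1, Rational(1, 76)))), -1)) = Mul(4, Pow(Add(-2, Add(134, Rational(-1, 76))), -1)) = Mul(4, Pow(Add(-2, Rational(10183, 76)), -1)) = Mul(4, Pow(Rational(10031, 76), -1)) = Mul(4, Rational(76, 10031)) = Rational(304, 10031) ≈ 0.030306)
Mul(F, Mul(Add(Function('h')(1), -1), 2)) = Mul(Rational(304, 10031), Mul(Add(Rational(3, 2), -1), 2)) = Mul(Rational(304, 10031), Mul(Rational(1, 2), 2)) = Mul(Rational(304, 10031), 1) = Rational(304, 10031)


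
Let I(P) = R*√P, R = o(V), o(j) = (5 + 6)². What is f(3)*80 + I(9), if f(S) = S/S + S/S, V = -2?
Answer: 523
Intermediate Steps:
f(S) = 2 (f(S) = 1 + 1 = 2)
o(j) = 121 (o(j) = 11² = 121)
R = 121
I(P) = 121*√P
f(3)*80 + I(9) = 2*80 + 121*√9 = 160 + 121*3 = 160 + 363 = 523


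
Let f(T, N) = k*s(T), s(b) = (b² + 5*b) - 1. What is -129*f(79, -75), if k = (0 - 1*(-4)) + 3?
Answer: -5991405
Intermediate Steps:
k = 7 (k = (0 + 4) + 3 = 4 + 3 = 7)
s(b) = -1 + b² + 5*b
f(T, N) = -7 + 7*T² + 35*T (f(T, N) = 7*(-1 + T² + 5*T) = -7 + 7*T² + 35*T)
-129*f(79, -75) = -129*(-7 + 7*79² + 35*79) = -129*(-7 + 7*6241 + 2765) = -129*(-7 + 43687 + 2765) = -129*46445 = -5991405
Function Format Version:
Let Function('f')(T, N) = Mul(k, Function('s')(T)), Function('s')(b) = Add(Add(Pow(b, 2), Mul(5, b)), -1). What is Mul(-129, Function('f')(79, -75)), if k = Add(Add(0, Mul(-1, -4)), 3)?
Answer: -5991405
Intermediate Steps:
k = 7 (k = Add(Add(0, 4), 3) = Add(4, 3) = 7)
Function('s')(b) = Add(-1, Pow(b, 2), Mul(5, b))
Function('f')(T, N) = Add(-7, Mul(7, Pow(T, 2)), Mul(35, T)) (Function('f')(T, N) = Mul(7, Add(-1, Pow(T, 2), Mul(5, T))) = Add(-7, Mul(7, Pow(T, 2)), Mul(35, T)))
Mul(-129, Function('f')(79, -75)) = Mul(-129, Add(-7, Mul(7, Pow(79, 2)), Mul(35, 79))) = Mul(-129, Add(-7, Mul(7, 6241), 2765)) = Mul(-129, Add(-7, 43687, 2765)) = Mul(-129, 46445) = -5991405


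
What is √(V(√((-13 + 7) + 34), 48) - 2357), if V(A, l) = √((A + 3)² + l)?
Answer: √(-2357 + √(85 + 12*√7)) ≈ 48.438*I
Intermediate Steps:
V(A, l) = √(l + (3 + A)²) (V(A, l) = √((3 + A)² + l) = √(l + (3 + A)²))
√(V(√((-13 + 7) + 34), 48) - 2357) = √(√(48 + (3 + √((-13 + 7) + 34))²) - 2357) = √(√(48 + (3 + √(-6 + 34))²) - 2357) = √(√(48 + (3 + √28)²) - 2357) = √(√(48 + (3 + 2*√7)²) - 2357) = √(-2357 + √(48 + (3 + 2*√7)²))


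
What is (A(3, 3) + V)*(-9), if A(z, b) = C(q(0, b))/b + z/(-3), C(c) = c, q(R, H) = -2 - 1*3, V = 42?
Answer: -354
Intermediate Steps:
q(R, H) = -5 (q(R, H) = -2 - 3 = -5)
A(z, b) = -5/b - z/3 (A(z, b) = -5/b + z/(-3) = -5/b + z*(-1/3) = -5/b - z/3)
(A(3, 3) + V)*(-9) = ((-5/3 - 1/3*3) + 42)*(-9) = ((-5*1/3 - 1) + 42)*(-9) = ((-5/3 - 1) + 42)*(-9) = (-8/3 + 42)*(-9) = (118/3)*(-9) = -354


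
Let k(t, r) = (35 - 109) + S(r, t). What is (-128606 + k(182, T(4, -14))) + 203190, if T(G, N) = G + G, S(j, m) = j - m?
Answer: 74336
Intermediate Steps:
T(G, N) = 2*G
k(t, r) = -74 + r - t (k(t, r) = (35 - 109) + (r - t) = -74 + (r - t) = -74 + r - t)
(-128606 + k(182, T(4, -14))) + 203190 = (-128606 + (-74 + 2*4 - 1*182)) + 203190 = (-128606 + (-74 + 8 - 182)) + 203190 = (-128606 - 248) + 203190 = -128854 + 203190 = 74336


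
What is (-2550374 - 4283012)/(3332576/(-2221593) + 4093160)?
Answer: -7590501251949/4546666135652 ≈ -1.6695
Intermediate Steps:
(-2550374 - 4283012)/(3332576/(-2221593) + 4093160) = -6833386/(3332576*(-1/2221593) + 4093160) = -6833386/(-3332576/2221593 + 4093160) = -6833386/9093332271304/2221593 = -6833386*2221593/9093332271304 = -7590501251949/4546666135652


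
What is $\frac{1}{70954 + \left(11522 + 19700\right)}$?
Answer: $\frac{1}{102176} \approx 9.787 \cdot 10^{-6}$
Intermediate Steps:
$\frac{1}{70954 + \left(11522 + 19700\right)} = \frac{1}{70954 + 31222} = \frac{1}{102176}$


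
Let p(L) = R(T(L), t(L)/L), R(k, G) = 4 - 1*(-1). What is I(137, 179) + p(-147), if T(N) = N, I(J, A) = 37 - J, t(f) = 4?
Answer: -95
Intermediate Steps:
R(k, G) = 5 (R(k, G) = 4 + 1 = 5)
p(L) = 5
I(137, 179) + p(-147) = (37 - 1*137) + 5 = (37 - 137) + 5 = -100 + 5 = -95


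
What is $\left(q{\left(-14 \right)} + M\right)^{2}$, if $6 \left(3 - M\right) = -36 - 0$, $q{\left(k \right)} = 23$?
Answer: $1024$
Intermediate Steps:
$M = 9$ ($M = 3 - \frac{-36 - 0}{6} = 3 - \frac{-36 + 0}{6} = 3 - -6 = 3 + 6 = 9$)
$\left(q{\left(-14 \right)} + M\right)^{2} = \left(23 + 9\right)^{2} = 32^{2} = 1024$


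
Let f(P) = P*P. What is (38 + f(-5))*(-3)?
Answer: -189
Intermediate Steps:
f(P) = P**2
(38 + f(-5))*(-3) = (38 + (-5)**2)*(-3) = (38 + 25)*(-3) = 63*(-3) = -189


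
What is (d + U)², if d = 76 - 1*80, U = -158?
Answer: 26244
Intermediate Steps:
d = -4 (d = 76 - 80 = -4)
(d + U)² = (-4 - 158)² = (-162)² = 26244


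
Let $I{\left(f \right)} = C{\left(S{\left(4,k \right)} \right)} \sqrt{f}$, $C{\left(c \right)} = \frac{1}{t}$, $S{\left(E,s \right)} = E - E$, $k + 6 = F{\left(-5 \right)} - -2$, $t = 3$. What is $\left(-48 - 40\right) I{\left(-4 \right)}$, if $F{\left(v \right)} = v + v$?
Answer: $- \frac{176 i}{3} \approx - 58.667 i$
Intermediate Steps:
$F{\left(v \right)} = 2 v$
$k = -14$ ($k = -6 + \left(2 \left(-5\right) - -2\right) = -6 + \left(-10 + 2\right) = -6 - 8 = -14$)
$S{\left(E,s \right)} = 0$
$C{\left(c \right)} = \frac{1}{3}$
$I{\left(f \right)} = \frac{\sqrt{f}}{3}$
$\left(-48 - 40\right) I{\left(-4 \right)} = \left(-48 - 40\right) \frac{\sqrt{-4}}{3} = - 88 \frac{2 i}{3} = - \frac{176 i}{3}$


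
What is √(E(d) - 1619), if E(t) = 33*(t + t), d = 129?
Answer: √6895 ≈ 83.036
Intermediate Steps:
E(t) = 66*t (E(t) = 33*(2*t) = 66*t)
√(E(d) - 1619) = √(66*129 - 1619) = √(8514 - 1619) = √6895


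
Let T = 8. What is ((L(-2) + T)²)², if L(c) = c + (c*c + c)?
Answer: 4096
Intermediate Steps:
L(c) = c² + 2*c (L(c) = c + (c² + c) = c + (c + c²) = c² + 2*c)
((L(-2) + T)²)² = ((-2*(2 - 2) + 8)²)² = ((-2*0 + 8)²)² = ((0 + 8)²)² = (8²)² = 64² = 4096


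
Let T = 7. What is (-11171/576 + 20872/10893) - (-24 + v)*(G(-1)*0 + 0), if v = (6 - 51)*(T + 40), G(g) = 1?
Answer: -36554477/2091456 ≈ -17.478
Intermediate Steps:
v = -2115 (v = (6 - 51)*(7 + 40) = -45*47 = -2115)
(-11171/576 + 20872/10893) - (-24 + v)*(G(-1)*0 + 0) = (-11171/576 + 20872/10893) - (-24 - 2115)*(1*0 + 0) = (-11171*1/576 + 20872*(1/10893)) - (-2139)*(0 + 0) = (-11171/576 + 20872/10893) - (-2139)*0 = -36554477/2091456 - 1*0 = -36554477/2091456 + 0 = -36554477/2091456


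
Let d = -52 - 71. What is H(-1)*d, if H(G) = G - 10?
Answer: 1353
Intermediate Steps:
d = -123
H(G) = -10 + G
H(-1)*d = (-10 - 1)*(-123) = -11*(-123) = 1353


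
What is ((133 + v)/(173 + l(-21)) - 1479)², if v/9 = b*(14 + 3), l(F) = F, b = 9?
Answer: 12465499201/5776 ≈ 2.1582e+6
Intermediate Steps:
v = 1377 (v = 9*(9*(14 + 3)) = 9*(9*17) = 9*153 = 1377)
((133 + v)/(173 + l(-21)) - 1479)² = ((133 + 1377)/(173 - 21) - 1479)² = (1510/152 - 1479)² = (1510*(1/152) - 1479)² = (755/76 - 1479)² = (-111649/76)² = 12465499201/5776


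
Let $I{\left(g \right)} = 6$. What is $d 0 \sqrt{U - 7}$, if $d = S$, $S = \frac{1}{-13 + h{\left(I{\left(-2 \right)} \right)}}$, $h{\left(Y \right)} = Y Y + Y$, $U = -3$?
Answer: $0$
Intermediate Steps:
$h{\left(Y \right)} = Y + Y^{2}$ ($h{\left(Y \right)} = Y^{2} + Y = Y + Y^{2}$)
$S = \frac{1}{29}$ ($S = \frac{1}{-13 + 6 \left(1 + 6\right)} = \frac{1}{-13 + 6 \cdot 7} = \frac{1}{-13 + 42} = \frac{1}{29} \approx 0.034483$)
$d = \frac{1}{29} \approx 0.034483$
$d 0 \sqrt{U - 7} = \frac{1}{29} \cdot 0 \sqrt{-3 - 7} = 0 \sqrt{-10} = 0 i \sqrt{10} = 0$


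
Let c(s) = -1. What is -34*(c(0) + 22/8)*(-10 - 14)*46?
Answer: 65688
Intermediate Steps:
-34*(c(0) + 22/8)*(-10 - 14)*46 = -34*(-1 + 22/8)*(-10 - 14)*46 = -34*(-1 + 22*(1/8))*(-24)*46 = -34*(-1 + 11/4)*(-24)*46 = -119*(-24)/2*46 = -34*(-42)*46 = 1428*46 = 65688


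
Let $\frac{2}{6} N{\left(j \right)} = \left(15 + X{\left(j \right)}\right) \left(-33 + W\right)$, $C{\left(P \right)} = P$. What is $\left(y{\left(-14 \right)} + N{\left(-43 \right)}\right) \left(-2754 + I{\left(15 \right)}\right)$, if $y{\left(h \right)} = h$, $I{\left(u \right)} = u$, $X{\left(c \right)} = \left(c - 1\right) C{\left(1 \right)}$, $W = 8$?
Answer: $-5918979$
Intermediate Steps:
$X{\left(c \right)} = -1 + c$ ($X{\left(c \right)} = \left(c - 1\right) 1 = \left(-1 + c\right) 1 = -1 + c$)
$N{\left(j \right)} = -1050 - 75 j$ ($N{\left(j \right)} = 3 \left(15 + \left(-1 + j\right)\right) \left(-33 + 8\right) = 3 \left(14 + j\right) \left(-25\right) = 3 \left(-350 - 25 j\right) = -1050 - 75 j$)
$\left(y{\left(-14 \right)} + N{\left(-43 \right)}\right) \left(-2754 + I{\left(15 \right)}\right) = \left(-14 - -2175\right) \left(-2754 + 15\right) = \left(-14 + \left(-1050 + 3225\right)\right) \left(-2739\right) = \left(-14 + 2175\right) \left(-2739\right) = 2161 \left(-2739\right) = -5918979$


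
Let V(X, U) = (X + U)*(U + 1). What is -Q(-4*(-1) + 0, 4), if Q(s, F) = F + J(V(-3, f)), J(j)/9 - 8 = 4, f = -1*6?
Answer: -112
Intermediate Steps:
f = -6
V(X, U) = (1 + U)*(U + X) (V(X, U) = (U + X)*(1 + U) = (1 + U)*(U + X))
J(j) = 108 (J(j) = 72 + 9*4 = 72 + 36 = 108)
Q(s, F) = 108 + F (Q(s, F) = F + 108 = 108 + F)
-Q(-4*(-1) + 0, 4) = -(108 + 4) = -1*112 = -112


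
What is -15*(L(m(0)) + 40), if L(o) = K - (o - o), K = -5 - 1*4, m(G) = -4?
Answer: -465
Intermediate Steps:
K = -9 (K = -5 - 4 = -9)
L(o) = -9 (L(o) = -9 - (o - o) = -9 - 1*0 = -9 + 0 = -9)
-15*(L(m(0)) + 40) = -15*(-9 + 40) = -15*31 = -465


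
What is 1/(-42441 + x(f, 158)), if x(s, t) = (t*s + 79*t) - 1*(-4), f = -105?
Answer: -1/46545 ≈ -2.1485e-5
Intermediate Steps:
x(s, t) = 4 + 79*t + s*t (x(s, t) = (s*t + 79*t) + 4 = (79*t + s*t) + 4 = 4 + 79*t + s*t)
1/(-42441 + x(f, 158)) = 1/(-42441 + (4 + 79*158 - 105*158)) = 1/(-42441 + (4 + 12482 - 16590)) = 1/(-42441 - 4104) = 1/(-46545) = -1/46545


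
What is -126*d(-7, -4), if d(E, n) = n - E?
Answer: -378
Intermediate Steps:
-126*d(-7, -4) = -126*(-4 - 1*(-7)) = -126*(-4 + 7) = -126*3 = -378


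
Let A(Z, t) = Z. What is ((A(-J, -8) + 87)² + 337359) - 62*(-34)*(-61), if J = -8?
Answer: 217796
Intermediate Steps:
((A(-J, -8) + 87)² + 337359) - 62*(-34)*(-61) = ((-1*(-8) + 87)² + 337359) - 62*(-34)*(-61) = ((8 + 87)² + 337359) + 2108*(-61) = (95² + 337359) - 128588 = (9025 + 337359) - 128588 = 346384 - 128588 = 217796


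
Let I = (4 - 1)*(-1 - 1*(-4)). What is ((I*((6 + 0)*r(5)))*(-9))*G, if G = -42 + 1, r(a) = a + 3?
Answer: 159408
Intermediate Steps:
r(a) = 3 + a
I = 9 (I = 3*(-1 + 4) = 3*3 = 9)
G = -41
((I*((6 + 0)*r(5)))*(-9))*G = ((9*((6 + 0)*(3 + 5)))*(-9))*(-41) = ((9*(6*8))*(-9))*(-41) = ((9*48)*(-9))*(-41) = (432*(-9))*(-41) = -3888*(-41) = 159408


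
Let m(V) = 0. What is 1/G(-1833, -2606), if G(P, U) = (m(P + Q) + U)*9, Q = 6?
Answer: -1/23454 ≈ -4.2637e-5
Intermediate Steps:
G(P, U) = 9*U (G(P, U) = (0 + U)*9 = U*9 = 9*U)
1/G(-1833, -2606) = 1/(9*(-2606)) = 1/(-23454) = -1/23454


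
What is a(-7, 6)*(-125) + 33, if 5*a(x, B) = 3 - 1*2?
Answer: 8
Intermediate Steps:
a(x, B) = ⅕ (a(x, B) = (3 - 1*2)/5 = (3 - 2)/5 = (⅕)*1 = ⅕)
a(-7, 6)*(-125) + 33 = (⅕)*(-125) + 33 = -25 + 33 = 8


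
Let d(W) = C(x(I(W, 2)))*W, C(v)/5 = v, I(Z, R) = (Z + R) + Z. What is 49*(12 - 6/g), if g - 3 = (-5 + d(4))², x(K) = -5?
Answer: 1080695/1838 ≈ 587.97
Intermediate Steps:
I(Z, R) = R + 2*Z (I(Z, R) = (R + Z) + Z = R + 2*Z)
C(v) = 5*v
d(W) = -25*W (d(W) = (5*(-5))*W = -25*W)
g = 11028 (g = 3 + (-5 - 25*4)² = 3 + (-5 - 100)² = 3 + (-105)² = 3 + 11025 = 11028)
49*(12 - 6/g) = 49*(12 - 6/11028) = 49*(12 - 6*1/11028) = 49*(12 - 1/1838) = 49*(22055/1838) = 1080695/1838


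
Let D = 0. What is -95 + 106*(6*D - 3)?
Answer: -413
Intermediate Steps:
-95 + 106*(6*D - 3) = -95 + 106*(6*0 - 3) = -95 + 106*(0 - 3) = -95 + 106*(-3) = -95 - 318 = -413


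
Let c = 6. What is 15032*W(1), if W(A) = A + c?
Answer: 105224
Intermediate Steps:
W(A) = 6 + A (W(A) = A + 6 = 6 + A)
15032*W(1) = 15032*(6 + 1) = 15032*7 = 105224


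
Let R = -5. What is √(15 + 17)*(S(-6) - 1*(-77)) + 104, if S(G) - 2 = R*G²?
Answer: 104 - 404*√2 ≈ -467.34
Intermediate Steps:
S(G) = 2 - 5*G²
√(15 + 17)*(S(-6) - 1*(-77)) + 104 = √(15 + 17)*((2 - 5*(-6)²) - 1*(-77)) + 104 = √32*((2 - 5*36) + 77) + 104 = (4*√2)*((2 - 180) + 77) + 104 = (4*√2)*(-178 + 77) + 104 = (4*√2)*(-101) + 104 = -404*√2 + 104 = 104 - 404*√2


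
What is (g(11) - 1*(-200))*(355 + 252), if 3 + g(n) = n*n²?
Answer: 927496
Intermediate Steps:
g(n) = -3 + n³ (g(n) = -3 + n*n² = -3 + n³)
(g(11) - 1*(-200))*(355 + 252) = ((-3 + 11³) - 1*(-200))*(355 + 252) = ((-3 + 1331) + 200)*607 = (1328 + 200)*607 = 1528*607 = 927496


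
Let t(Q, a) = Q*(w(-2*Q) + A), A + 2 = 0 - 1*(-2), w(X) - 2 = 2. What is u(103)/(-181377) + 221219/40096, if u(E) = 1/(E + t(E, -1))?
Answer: 2951982831407/535047639840 ≈ 5.5172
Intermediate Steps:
w(X) = 4 (w(X) = 2 + 2 = 4)
A = 0 (A = -2 + (0 - 1*(-2)) = -2 + (0 + 2) = -2 + 2 = 0)
t(Q, a) = 4*Q (t(Q, a) = Q*(4 + 0) = Q*4 = 4*Q)
u(E) = 1/(5*E) (u(E) = 1/(E + 4*E) = 1/(5*E))
u(103)/(-181377) + 221219/40096 = ((⅕)/103)/(-181377) + 221219/40096 = ((⅕)*(1/103))*(-1/181377) + 221219*(1/40096) = (1/515)*(-1/181377) + 221219/40096 = -1/93409155 + 221219/40096 = 2951982831407/535047639840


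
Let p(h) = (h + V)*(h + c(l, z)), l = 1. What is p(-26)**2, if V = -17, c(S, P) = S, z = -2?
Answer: 1155625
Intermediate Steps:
p(h) = (1 + h)*(-17 + h) (p(h) = (h - 17)*(h + 1) = (-17 + h)*(1 + h) = (1 + h)*(-17 + h))
p(-26)**2 = (-17 + (-26)**2 - 16*(-26))**2 = (-17 + 676 + 416)**2 = 1075**2 = 1155625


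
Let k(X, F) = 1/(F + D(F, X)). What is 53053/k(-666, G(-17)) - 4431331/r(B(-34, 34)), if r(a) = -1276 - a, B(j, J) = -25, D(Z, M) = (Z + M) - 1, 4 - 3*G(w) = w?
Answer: -43334723528/1251 ≈ -3.4640e+7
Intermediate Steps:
G(w) = 4/3 - w/3
D(Z, M) = -1 + M + Z (D(Z, M) = (M + Z) - 1 = -1 + M + Z)
k(X, F) = 1/(-1 + X + 2*F) (k(X, F) = 1/(F + (-1 + X + F)) = 1/(F + (-1 + F + X)) = 1/(-1 + X + 2*F))
53053/k(-666, G(-17)) - 4431331/r(B(-34, 34)) = 53053/(1/(-1 - 666 + 2*(4/3 - ⅓*(-17)))) - 4431331/(-1276 - 1*(-25)) = 53053/(1/(-1 - 666 + 2*(4/3 + 17/3))) - 4431331/(-1276 + 25) = 53053/(1/(-1 - 666 + 2*7)) - 4431331/(-1251) = 53053/(1/(-1 - 666 + 14)) - 4431331*(-1/1251) = 53053/(1/(-653)) + 4431331/1251 = 53053/(-1/653) + 4431331/1251 = 53053*(-653) + 4431331/1251 = -34643609 + 4431331/1251 = -43334723528/1251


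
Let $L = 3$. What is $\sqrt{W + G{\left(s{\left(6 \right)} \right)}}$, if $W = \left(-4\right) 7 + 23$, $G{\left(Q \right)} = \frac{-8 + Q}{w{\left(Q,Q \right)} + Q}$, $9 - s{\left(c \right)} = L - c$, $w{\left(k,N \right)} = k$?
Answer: $\frac{i \sqrt{174}}{6} \approx 2.1985 i$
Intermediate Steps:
$s{\left(c \right)} = 6 + c$ ($s{\left(c \right)} = 9 - \left(3 - c\right) = 9 + \left(-3 + c\right) = 6 + c$)
$G{\left(Q \right)} = \frac{-8 + Q}{2 Q}$ ($G{\left(Q \right)} = \frac{-8 + Q}{Q + Q} = \frac{-8 + Q}{2 Q}$)
$W = -5$ ($W = -28 + 23 = -5$)
$\sqrt{W + G{\left(s{\left(6 \right)} \right)}} = \sqrt{-5 + \frac{-8 + \left(6 + 6\right)}{2 \left(6 + 6\right)}} = \sqrt{-5 + \frac{-8 + 12}{2 \cdot 12}} = \sqrt{-5 + \frac{1}{2} \cdot \frac{1}{12} \cdot 4} = \sqrt{-5 + \frac{1}{6}} = \sqrt{- \frac{29}{6}} = \frac{i \sqrt{174}}{6}$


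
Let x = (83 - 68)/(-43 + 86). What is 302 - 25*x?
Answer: 12611/43 ≈ 293.28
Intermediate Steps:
x = 15/43 ≈ 0.34884
302 - 25*x = 302 - 25*15/43 = 302 - 375/43 = 12611/43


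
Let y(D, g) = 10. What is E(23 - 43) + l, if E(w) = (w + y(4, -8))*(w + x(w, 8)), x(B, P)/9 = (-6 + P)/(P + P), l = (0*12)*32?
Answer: 755/4 ≈ 188.75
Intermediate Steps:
l = 0 (l = 0*32 = 0)
x(B, P) = 9*(-6 + P)/(2*P) (x(B, P) = 9*((-6 + P)/(P + P)) = 9*((-6 + P)/((2*P))) = 9*((-6 + P)*(1/(2*P))) = 9*((-6 + P)/(2*P)) = 9*(-6 + P)/(2*P))
E(w) = (10 + w)*(9/8 + w) (E(w) = (w + 10)*(w + (9/2 - 27/8)) = (10 + w)*(w + (9/2 - 27*⅛)) = (10 + w)*(w + (9/2 - 27/8)) = (10 + w)*(w + 9/8) = (10 + w)*(9/8 + w))
E(23 - 43) + l = (45/4 + (23 - 43)² + 89*(23 - 43)/8) + 0 = (45/4 + (-20)² + (89/8)*(-20)) + 0 = (45/4 + 400 - 445/2) + 0 = 755/4 + 0 = 755/4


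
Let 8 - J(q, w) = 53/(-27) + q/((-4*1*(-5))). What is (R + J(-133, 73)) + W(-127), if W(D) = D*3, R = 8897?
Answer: 4607611/540 ≈ 8532.6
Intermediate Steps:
W(D) = 3*D
J(q, w) = 269/27 - q/20 (J(q, w) = 8 - (53/(-27) + q/((-4*1*(-5)))) = 8 - (53*(-1/27) + q/((-4*(-5)))) = 8 - (-53/27 + q/20) = 8 + (53/27 - q/20) = 269/27 - q/20)
(R + J(-133, 73)) + W(-127) = (8897 + (269/27 - 1/20*(-133))) + 3*(-127) = (8897 + (269/27 + 133/20)) - 381 = (8897 + 8971/540) - 381 = 4813351/540 - 381 = 4607611/540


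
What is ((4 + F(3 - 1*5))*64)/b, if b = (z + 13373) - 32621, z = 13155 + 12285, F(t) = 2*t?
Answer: 0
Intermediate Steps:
z = 25440
b = 6192 (b = (25440 + 13373) - 32621 = 38813 - 32621 = 6192)
((4 + F(3 - 1*5))*64)/b = ((4 + 2*(3 - 1*5))*64)/6192 = ((4 + 2*(3 - 5))*64)*(1/6192) = ((4 + 2*(-2))*64)*(1/6192) = ((4 - 4)*64)*(1/6192) = (0*64)*(1/6192) = 0*(1/6192) = 0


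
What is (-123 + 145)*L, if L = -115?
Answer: -2530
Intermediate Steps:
(-123 + 145)*L = (-123 + 145)*(-115) = 22*(-115) = -2530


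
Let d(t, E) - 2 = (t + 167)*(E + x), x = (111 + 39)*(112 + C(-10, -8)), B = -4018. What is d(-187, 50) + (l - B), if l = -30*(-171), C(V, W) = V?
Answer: -297850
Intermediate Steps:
l = 5130
x = 15300 (x = (111 + 39)*(112 - 10) = 150*102 = 15300)
d(t, E) = 2 + (167 + t)*(15300 + E) (d(t, E) = 2 + (t + 167)*(E + 15300) = 2 + (167 + t)*(15300 + E))
d(-187, 50) + (l - B) = (2555102 + 167*50 + 15300*(-187) + 50*(-187)) + (5130 - 1*(-4018)) = (2555102 + 8350 - 2861100 - 9350) + (5130 + 4018) = -306998 + 9148 = -297850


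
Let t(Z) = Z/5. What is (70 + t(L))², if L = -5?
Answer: 4761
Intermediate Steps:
t(Z) = Z/5 (t(Z) = Z*(⅕) = Z/5)
(70 + t(L))² = (70 + (⅕)*(-5))² = (70 - 1)² = 69² = 4761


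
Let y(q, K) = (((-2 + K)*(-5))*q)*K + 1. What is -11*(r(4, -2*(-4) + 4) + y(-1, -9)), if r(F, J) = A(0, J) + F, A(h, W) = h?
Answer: -5500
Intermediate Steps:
y(q, K) = 1 + K*q*(10 - 5*K) (y(q, K) = ((10 - 5*K)*q)*K + 1 = (q*(10 - 5*K))*K + 1 = K*q*(10 - 5*K) + 1 = 1 + K*q*(10 - 5*K))
r(F, J) = F (r(F, J) = 0 + F = F)
-11*(r(4, -2*(-4) + 4) + y(-1, -9)) = -11*(4 + (1 - 5*(-1)*(-9)**2 + 10*(-9)*(-1))) = -11*(4 + (1 - 5*(-1)*81 + 90)) = -11*(4 + (1 + 405 + 90)) = -11*(4 + 496) = -11*500 = -5500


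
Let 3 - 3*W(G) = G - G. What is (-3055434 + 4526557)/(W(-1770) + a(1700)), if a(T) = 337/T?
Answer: 2500909100/2037 ≈ 1.2277e+6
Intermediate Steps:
W(G) = 1 (W(G) = 1 - (G - G)/3 = 1 - ⅓*0 = 1 + 0 = 1)
(-3055434 + 4526557)/(W(-1770) + a(1700)) = (-3055434 + 4526557)/(1 + 337/1700) = 1471123/(1 + 337*(1/1700)) = 1471123/(1 + 337/1700) = 1471123/(2037/1700) = 1471123*(1700/2037) = 2500909100/2037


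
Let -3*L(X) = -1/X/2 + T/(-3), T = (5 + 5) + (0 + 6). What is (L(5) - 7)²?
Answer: 218089/8100 ≈ 26.925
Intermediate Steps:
T = 16 (T = 10 + 6 = 16)
L(X) = 16/9 + 1/(6*X) (L(X) = -(-1/X/2 + 16/(-3))/3 = -(-1/X*(½) + 16*(-⅓))/3 = -(-1/(2*X) - 16/3)/3 = -(-16/3 - 1/(2*X))/3 = 16/9 + 1/(6*X))
(L(5) - 7)² = ((1/18)*(3 + 32*5)/5 - 7)² = ((1/18)*(⅕)*(3 + 160) - 7)² = ((1/18)*(⅕)*163 - 7)² = (163/90 - 7)² = (-467/90)² = 218089/8100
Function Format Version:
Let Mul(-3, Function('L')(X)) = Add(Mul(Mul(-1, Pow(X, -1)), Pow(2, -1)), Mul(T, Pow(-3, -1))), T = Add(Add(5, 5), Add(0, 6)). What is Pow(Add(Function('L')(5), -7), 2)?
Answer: Rational(218089, 8100) ≈ 26.925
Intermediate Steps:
T = 16 (T = Add(10, 6) = 16)
Function('L')(X) = Add(Rational(16, 9), Mul(Rational(1, 6), Pow(X, -1))) (Function('L')(X) = Mul(Rational(-1, 3), Add(Mul(Mul(-1, Pow(X, -1)), Pow(2, -1)), Mul(16, Pow(-3, -1)))) = Mul(Rational(-1, 3), Add(Mul(Mul(-1, Pow(X, -1)), Rational(1, 2)), Mul(16, Rational(-1, 3)))) = Mul(Rational(-1, 3), Add(Mul(Rational(-1, 2), Pow(X, -1)), Rational(-16, 3))) = Mul(Rational(-1, 3), Add(Rational(-16, 3), Mul(Rational(-1, 2), Pow(X, -1)))) = Add(Rational(16, 9), Mul(Rational(1, 6), Pow(X, -1))))
Pow(Add(Function('L')(5), -7), 2) = Pow(Add(Mul(Rational(1, 18), Pow(5, -1), Add(3, Mul(32, 5))), -7), 2) = Pow(Add(Mul(Rational(1, 18), Rational(1, 5), Add(3, 160)), -7), 2) = Pow(Add(Mul(Rational(1, 18), Rational(1, 5), 163), -7), 2) = Pow(Add(Rational(163, 90), -7), 2) = Pow(Rational(-467, 90), 2) = Rational(218089, 8100)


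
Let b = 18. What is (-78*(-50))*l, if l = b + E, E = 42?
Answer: 234000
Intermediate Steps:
l = 60 (l = 18 + 42 = 60)
(-78*(-50))*l = -78*(-50)*60 = 3900*60 = 234000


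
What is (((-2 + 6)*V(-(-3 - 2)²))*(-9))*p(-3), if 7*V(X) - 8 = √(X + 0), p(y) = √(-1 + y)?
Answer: 360/7 - 576*I/7 ≈ 51.429 - 82.286*I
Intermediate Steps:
V(X) = 8/7 + √X/7 (V(X) = 8/7 + √(X + 0)/7 = 8/7 + √X/7)
(((-2 + 6)*V(-(-3 - 2)²))*(-9))*p(-3) = (((-2 + 6)*(8/7 + √(-(-3 - 2)²)/7))*(-9))*√(-1 - 3) = ((4*(8/7 + √(-1*(-5)²)/7))*(-9))*√(-4) = ((4*(8/7 + √(-1*25)/7))*(-9))*(2*I) = ((4*(8/7 + √(-25)/7))*(-9))*(2*I) = ((4*(8/7 + (5*I)/7))*(-9))*(2*I) = ((4*(8/7 + 5*I/7))*(-9))*(2*I) = ((32/7 + 20*I/7)*(-9))*(2*I) = (-288/7 - 180*I/7)*(2*I) = 2*I*(-288/7 - 180*I/7)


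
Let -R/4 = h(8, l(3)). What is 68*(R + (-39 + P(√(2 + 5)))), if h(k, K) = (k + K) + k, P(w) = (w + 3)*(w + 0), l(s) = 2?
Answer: -7072 + 204*√7 ≈ -6532.3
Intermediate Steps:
P(w) = w*(3 + w) (P(w) = (3 + w)*w = w*(3 + w))
h(k, K) = K + 2*k (h(k, K) = (K + k) + k = K + 2*k)
R = -72 (R = -4*(2 + 2*8) = -4*(2 + 16) = -4*18 = -72)
68*(R + (-39 + P(√(2 + 5)))) = 68*(-72 + (-39 + √(2 + 5)*(3 + √(2 + 5)))) = 68*(-72 + (-39 + √7*(3 + √7))) = 68*(-111 + √7*(3 + √7)) = -7548 + 68*√7*(3 + √7)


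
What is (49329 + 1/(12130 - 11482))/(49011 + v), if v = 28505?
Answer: 31965193/50230368 ≈ 0.63637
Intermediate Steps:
(49329 + 1/(12130 - 11482))/(49011 + v) = (49329 + 1/(12130 - 11482))/(49011 + 28505) = (49329 + 1/648)/77516 = (49329 + 1/648)*(1/77516) = (31965193/648)*(1/77516) = 31965193/50230368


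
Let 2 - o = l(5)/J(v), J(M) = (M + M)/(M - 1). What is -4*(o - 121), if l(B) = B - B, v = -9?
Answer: 476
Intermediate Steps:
l(B) = 0
J(M) = 2*M/(-1 + M) (J(M) = (2*M)/(-1 + M) = 2*M/(-1 + M))
o = 2 (o = 2 - 0/(2*(-9)/(-1 - 9)) = 2 - 0/(2*(-9)/(-10)) = 2 - 0/(2*(-9)*(-1/10)) = 2 - 0/9/5 = 2 - 0*5/9 = 2 - 1*0 = 2 + 0 = 2)
-4*(o - 121) = -4*(2 - 121) = -4*(-119) = 476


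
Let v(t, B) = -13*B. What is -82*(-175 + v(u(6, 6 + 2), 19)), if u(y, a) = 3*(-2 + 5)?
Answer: 34604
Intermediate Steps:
u(y, a) = 9 (u(y, a) = 3*3 = 9)
-82*(-175 + v(u(6, 6 + 2), 19)) = -82*(-175 - 13*19) = -82*(-175 - 247) = -82*(-422) = 34604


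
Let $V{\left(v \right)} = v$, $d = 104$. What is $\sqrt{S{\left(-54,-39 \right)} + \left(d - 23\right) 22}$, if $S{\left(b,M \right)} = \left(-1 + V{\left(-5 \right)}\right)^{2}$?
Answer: $3 \sqrt{202} \approx 42.638$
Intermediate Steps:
$S{\left(b,M \right)} = 36$ ($S{\left(b,M \right)} = \left(-1 - 5\right)^{2} = \left(-6\right)^{2} = 36$)
$\sqrt{S{\left(-54,-39 \right)} + \left(d - 23\right) 22} = \sqrt{36 + \left(104 - 23\right) 22} = \sqrt{36 + 81 \cdot 22} = \sqrt{36 + 1782} = \sqrt{1818} = 3 \sqrt{202}$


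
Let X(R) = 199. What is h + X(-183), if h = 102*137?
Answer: 14173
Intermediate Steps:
h = 13974
h + X(-183) = 13974 + 199 = 14173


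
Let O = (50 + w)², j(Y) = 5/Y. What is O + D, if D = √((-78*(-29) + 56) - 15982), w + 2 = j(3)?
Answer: 22201/9 + 4*I*√854 ≈ 2466.8 + 116.89*I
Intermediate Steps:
w = -⅓ (w = -2 + 5/3 = -⅓ ≈ -0.33333)
O = 22201/9 (O = (50 - ⅓)² = (149/3)² = 22201/9 ≈ 2466.8)
D = 4*I*√854 (D = √((2262 + 56) - 15982) = √(2318 - 15982) = √(-13664) = 4*I*√854 ≈ 116.89*I)
O + D = 22201/9 + 4*I*√854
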